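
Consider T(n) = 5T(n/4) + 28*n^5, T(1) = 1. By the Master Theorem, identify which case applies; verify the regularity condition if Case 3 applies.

a=5, b=4, f(n)=28*n^5.
log_4(5) = 1.161 < 5.
f(n) = Omega(n^(1.161+epsilon)) for some epsilon > 0, so Case 3 is the candidate.
Regularity: a*f(n/b) = 5*28*(n/4)^5 = (5/1024)*28*n^5 <= c*f(n) with c = 5/1024 < 1. Satisfied.
Case 3: T(n) = Theta(n^5).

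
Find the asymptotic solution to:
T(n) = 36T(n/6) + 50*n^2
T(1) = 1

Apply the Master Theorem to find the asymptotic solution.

a=36, b=6, f(n)=50*n^2. log_6(36) = 2. Case 2: T(n) = O(n^2 log n).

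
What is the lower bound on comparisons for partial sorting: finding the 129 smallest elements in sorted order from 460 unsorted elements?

Finding 129 smallest of 460 in sorted order: Omega(460) to identify the 129 smallest, plus Omega(129 log 129) to sort them. Total: Omega(n + k log k).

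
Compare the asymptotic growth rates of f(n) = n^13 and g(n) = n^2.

f(n) = n^13 grows faster: n^13/n^2 = n^11 -> infinity.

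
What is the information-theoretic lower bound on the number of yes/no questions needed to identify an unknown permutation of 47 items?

There are 47! = 258623241511168180642964355153611979969197632389120000000000 permutations. Each yes/no question gives at most 1 bit, so at least ceil(log_2(258623241511168180642964355153611979969197632389120000000000)) = 198 questions are needed.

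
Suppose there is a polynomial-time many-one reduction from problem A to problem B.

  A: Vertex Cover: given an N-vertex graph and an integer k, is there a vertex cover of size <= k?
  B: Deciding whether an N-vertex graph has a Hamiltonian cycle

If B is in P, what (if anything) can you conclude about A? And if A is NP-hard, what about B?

A poly-time reduction A <=_p B means any A-instance can be transformed to a B-instance in poly time.
If B is in P: compose the reduction with B's poly-time algorithm to solve A in poly time, so A is in P.
If A is NP-hard: every NP problem reduces to A, which reduces to B; composing reductions, every NP problem reduces to B, so B is NP-hard.
(Here in fact A is NP-complete and B is NP-complete.)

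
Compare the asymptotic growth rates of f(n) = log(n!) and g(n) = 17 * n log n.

f(n) = log(n!) and g(n) = 17 * n log n are Theta of each other: Stirling: log(n!) = n log n - n + O(log n) = Theta(n log n); the constant 17 doesn't change the Theta class.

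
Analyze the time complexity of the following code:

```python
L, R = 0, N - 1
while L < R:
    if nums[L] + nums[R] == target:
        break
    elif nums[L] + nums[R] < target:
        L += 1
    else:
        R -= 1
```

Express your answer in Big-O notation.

Time complexity: O(n).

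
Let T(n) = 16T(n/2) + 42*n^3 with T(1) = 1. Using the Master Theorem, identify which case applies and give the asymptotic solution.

a=16, b=2, f(n)=42*n^3.
log_2(16) = 4 > 3.
Since f(n) = O(n^3) is polynomially smaller than n^4, Case 1 applies.
T(n) = Theta(n^4).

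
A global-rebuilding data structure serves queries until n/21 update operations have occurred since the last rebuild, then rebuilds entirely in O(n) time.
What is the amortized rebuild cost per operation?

The O(n) rebuild is triggered by n/21 operations, so each contributes O(n)/(n/21) = O(21) = O(1) to the rebuild cost.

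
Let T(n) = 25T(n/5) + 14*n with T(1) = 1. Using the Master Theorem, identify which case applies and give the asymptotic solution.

a=25, b=5, f(n)=14*n.
log_5(25) = 2 > 1.
Since f(n) = O(n^1) is polynomially smaller than n^2, Case 1 applies.
T(n) = Theta(n^2).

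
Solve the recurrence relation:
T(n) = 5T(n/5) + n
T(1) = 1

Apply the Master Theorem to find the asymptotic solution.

a=5, b=5, f(n)=n. log_5(5) = 1. Case 2: T(n) = O(n log n).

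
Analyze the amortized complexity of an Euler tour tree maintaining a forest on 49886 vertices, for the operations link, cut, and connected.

An Euler tour tree stores each tree's Euler tour as a balanced BST keyed by tour position. On 49886 vertices: link concatenates two tours via O(1) splits/joins of size <= 2*49886 (O(log n)); cut splits the tour at the two occurrences of the edge (O(log n)); connected compares BST roots (O(log n) to find the root). All O(log n) amortized.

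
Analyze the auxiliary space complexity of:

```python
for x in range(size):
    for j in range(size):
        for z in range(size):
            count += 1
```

Space complexity: O(1).
Only a constant amount of auxiliary storage is used; nothing grows with n.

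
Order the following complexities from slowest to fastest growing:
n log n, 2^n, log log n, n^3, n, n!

Ordered by growth rate: log log n < n < n log n < n^3 < 2^n < n!.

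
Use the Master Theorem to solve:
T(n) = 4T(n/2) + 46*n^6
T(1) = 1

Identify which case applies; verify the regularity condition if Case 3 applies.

a=4, b=2, f(n)=46*n^6.
log_2(4) = 2 < 6.
f(n) = Omega(n^(2+epsilon)) for some epsilon > 0, so Case 3 is the candidate.
Regularity: a*f(n/b) = 4*46*(n/2)^6 = (4/64)*46*n^6 <= c*f(n) with c = 4/64 < 1. Satisfied.
Case 3: T(n) = Theta(n^6).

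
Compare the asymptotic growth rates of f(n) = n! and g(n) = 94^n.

f(n) = n! grows faster: n!/94^n -> infinity by Stirling.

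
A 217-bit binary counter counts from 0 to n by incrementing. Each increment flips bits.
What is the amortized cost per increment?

Bit i flips every 2^i increments. Total flips over n increments: sum_{i=0}^{217} n/2^i < 2n. Amortized cost: 2n/n = O(1).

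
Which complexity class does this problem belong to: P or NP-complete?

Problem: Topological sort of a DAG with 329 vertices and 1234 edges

This problem is in P: DFS-based topological sort runs in O(V+E).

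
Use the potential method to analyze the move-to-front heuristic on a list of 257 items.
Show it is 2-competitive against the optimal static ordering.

Let Phi = number of inversions between the MTF list and the optimal static list (0 <= Phi <= C(257,2)). Accessing an element at MTF position k and optimal position j: the move-to-front destroys all k-1 inversions in front of it that are not in front in optimal (>= k-j of them) and creates at most j-1 new ones. Amortized cost <= k + (j-1) - (k-j) = 2j - 1 <= 2 * optimal cost.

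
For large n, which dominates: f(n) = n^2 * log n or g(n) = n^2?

f(n) = n^2 * log n grows faster: extra log n factor -> infinity.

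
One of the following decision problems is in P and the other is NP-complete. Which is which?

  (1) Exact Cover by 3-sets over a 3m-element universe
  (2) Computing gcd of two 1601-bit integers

(1) is NP-complete: one of Karp's 21 NP-complete problems.
(2) is P: the Euclidean algorithm runs in polynomial time in the bit-length.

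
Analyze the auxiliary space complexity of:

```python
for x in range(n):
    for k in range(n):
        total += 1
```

Space complexity: O(1).
Only a constant amount of auxiliary storage is used; nothing grows with n.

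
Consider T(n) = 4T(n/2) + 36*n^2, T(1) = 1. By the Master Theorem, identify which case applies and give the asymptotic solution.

a=4, b=2, f(n)=36*n^2.
log_2(4) = 2, so n^(log_b(a)) = n^2.
f(n) = Theta(n^2), so Case 2 applies.
T(n) = Theta(n^2 log n).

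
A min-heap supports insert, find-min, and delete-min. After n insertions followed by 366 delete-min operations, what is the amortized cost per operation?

Insert takes O(log n) worst case. Delete-min takes O(log n). Over a sequence of n inserts and 366 delete-mins, total cost is O((n + 366) log n). Amortized per operation: O(log n).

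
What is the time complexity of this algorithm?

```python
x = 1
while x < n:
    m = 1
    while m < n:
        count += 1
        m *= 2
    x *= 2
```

Time complexity: O(log^2 n).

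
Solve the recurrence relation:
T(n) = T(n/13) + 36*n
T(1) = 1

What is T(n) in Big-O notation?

Geometric series: 36*n*(1 + 1/13 + 1/13^2 + ...) = O(n). T(n) = O(n).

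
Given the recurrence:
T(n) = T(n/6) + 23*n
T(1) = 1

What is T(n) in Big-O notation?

Geometric series: 23*n*(1 + 1/6 + 1/6^2 + ...) = O(n). T(n) = O(n).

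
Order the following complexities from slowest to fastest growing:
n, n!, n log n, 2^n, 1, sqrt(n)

Ordered by growth rate: 1 < sqrt(n) < n < n log n < 2^n < n!.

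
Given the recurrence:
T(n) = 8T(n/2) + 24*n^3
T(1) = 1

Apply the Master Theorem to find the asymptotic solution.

a=8, b=2, f(n)=24*n^3. log_2(8) = 3. Case 2: T(n) = O(n^3 log n).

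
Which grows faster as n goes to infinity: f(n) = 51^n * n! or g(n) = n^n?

f(n) = 51^n * n! grows faster: by Stirling n! ~ sqrt(2 pi n)(n/e)^n, so 51^n n! / n^n ~ (51/e)^n sqrt(2 pi n) -> infinity since 51/e > 1.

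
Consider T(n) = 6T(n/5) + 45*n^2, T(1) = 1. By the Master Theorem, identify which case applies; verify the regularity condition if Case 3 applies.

a=6, b=5, f(n)=45*n^2.
log_5(6) = 1.113 < 2.
f(n) = Omega(n^(1.113+epsilon)) for some epsilon > 0, so Case 3 is the candidate.
Regularity: a*f(n/b) = 6*45*(n/5)^2 = (6/25)*45*n^2 <= c*f(n) with c = 6/25 < 1. Satisfied.
Case 3: T(n) = Theta(n^2).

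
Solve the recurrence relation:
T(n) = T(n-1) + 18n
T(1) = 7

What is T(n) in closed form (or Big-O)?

Unrolling: T(n) = 7 + 18*(2 + 3 + ... + n) = 7 + 18*(n(n+1)/2 - 1) = O(n^2).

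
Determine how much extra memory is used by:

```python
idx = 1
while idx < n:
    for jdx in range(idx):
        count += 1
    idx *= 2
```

Space complexity: O(1).
Only a constant amount of auxiliary storage is used; nothing grows with n.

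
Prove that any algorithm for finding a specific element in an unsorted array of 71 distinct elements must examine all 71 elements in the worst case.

Adversary argument: if the algorithm examines fewer than 71 elements, the adversary places the target in an unexamined position. The algorithm cannot distinguish 'not present' from 'in unexamined position'.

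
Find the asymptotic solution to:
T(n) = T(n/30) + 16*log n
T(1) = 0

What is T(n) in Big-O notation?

Each of the log_30(n) levels adds O(log n). T(n) = O(log^2 n).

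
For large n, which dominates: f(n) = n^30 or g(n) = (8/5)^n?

g(n) = (8/5)^n grows faster: (8/5)^n is exponential with base 8/5 > 1, dominating every polynomial.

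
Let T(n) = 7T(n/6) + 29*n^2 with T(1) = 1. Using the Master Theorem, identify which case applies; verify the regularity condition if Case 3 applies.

a=7, b=6, f(n)=29*n^2.
log_6(7) = 1.086 < 2.
f(n) = Omega(n^(1.086+epsilon)) for some epsilon > 0, so Case 3 is the candidate.
Regularity: a*f(n/b) = 7*29*(n/6)^2 = (7/36)*29*n^2 <= c*f(n) with c = 7/36 < 1. Satisfied.
Case 3: T(n) = Theta(n^2).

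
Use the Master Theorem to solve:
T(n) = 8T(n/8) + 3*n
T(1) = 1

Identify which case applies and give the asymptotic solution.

a=8, b=8, f(n)=3*n.
log_8(8) = 1, so n^(log_b(a)) = n.
f(n) = Theta(n), so Case 2 applies.
T(n) = Theta(n log n).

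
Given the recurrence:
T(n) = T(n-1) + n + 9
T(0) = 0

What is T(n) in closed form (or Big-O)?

Dominant term in sum is 1*sum(i, i=1..n) = 1*n*(n+1)/2 = O(n^2).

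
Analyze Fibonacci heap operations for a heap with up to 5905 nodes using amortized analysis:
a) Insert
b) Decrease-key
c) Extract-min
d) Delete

Fibonacci heaps use lazy consolidation. Potential function Phi = t + 2m (t = number of trees, m = marked nodes).
- Insert: O(1) actual, Delta Phi = +1 (one new tree) => O(1) amortized.
- Decrease-key: with c cascading cuts, actual cost is O(c); Delta Phi <= c - 2(c-1) + 2 = 4 - c (c new trees; >= c-1 marks cleared; <= 1 new mark). Amortized O(c) + (4 - c) = O(1).
- Extract-min: O(D(n) + t) actual; consolidation drops t to <= D(n)+1, so Delta Phi pays for the t term. D(n) = O(log n) for n = 5905 => O(log n) amortized.
- Delete: decrease-key to -inf then extract-min = O(log n).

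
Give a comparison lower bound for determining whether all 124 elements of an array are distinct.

In the algebraic decision-tree model, the YES region for element distinctness on 124 elements has 124! connected components (one per ordering). Ben-Or's theorem then gives a lower bound of Omega(log(n!)) = Omega(n log n).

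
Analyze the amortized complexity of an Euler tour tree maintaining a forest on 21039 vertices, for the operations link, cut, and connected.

An Euler tour tree stores each tree's Euler tour as a balanced BST keyed by tour position. On 21039 vertices: link concatenates two tours via O(1) splits/joins of size <= 2*21039 (O(log n)); cut splits the tour at the two occurrences of the edge (O(log n)); connected compares BST roots (O(log n) to find the root). All O(log n) amortized.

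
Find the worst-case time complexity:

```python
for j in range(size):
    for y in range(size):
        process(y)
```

Time complexity: O(n^2).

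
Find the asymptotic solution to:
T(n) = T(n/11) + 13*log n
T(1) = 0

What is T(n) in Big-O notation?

Each of the log_11(n) levels adds O(log n). T(n) = O(log^2 n).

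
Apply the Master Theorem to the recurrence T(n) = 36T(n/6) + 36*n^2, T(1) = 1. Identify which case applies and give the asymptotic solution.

a=36, b=6, f(n)=36*n^2.
log_6(36) = 2, so n^(log_b(a)) = n^2.
f(n) = Theta(n^2), so Case 2 applies.
T(n) = Theta(n^2 log n).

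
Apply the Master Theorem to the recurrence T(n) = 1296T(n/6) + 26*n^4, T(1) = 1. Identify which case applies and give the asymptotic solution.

a=1296, b=6, f(n)=26*n^4.
log_6(1296) = 4, so n^(log_b(a)) = n^4.
f(n) = Theta(n^4), so Case 2 applies.
T(n) = Theta(n^4 log n).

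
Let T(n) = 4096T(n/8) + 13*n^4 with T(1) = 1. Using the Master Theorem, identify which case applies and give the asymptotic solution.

a=4096, b=8, f(n)=13*n^4.
log_8(4096) = 4, so n^(log_b(a)) = n^4.
f(n) = Theta(n^4), so Case 2 applies.
T(n) = Theta(n^4 log n).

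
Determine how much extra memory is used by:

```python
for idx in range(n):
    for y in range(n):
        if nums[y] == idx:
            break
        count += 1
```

Space complexity: O(1).
Only a constant amount of auxiliary storage is used; nothing grows with n.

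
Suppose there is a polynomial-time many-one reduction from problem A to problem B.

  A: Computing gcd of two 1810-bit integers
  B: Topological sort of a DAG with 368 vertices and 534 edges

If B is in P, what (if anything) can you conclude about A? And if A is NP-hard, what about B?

A poly-time reduction A <=_p B means any A-instance can be transformed to a B-instance in poly time.
If B is in P: compose the reduction with B's poly-time algorithm to solve A in poly time, so A is in P.
If A is NP-hard: every NP problem reduces to A, which reduces to B; composing reductions, every NP problem reduces to B, so B is NP-hard.
(Here in fact A is P and B is P.)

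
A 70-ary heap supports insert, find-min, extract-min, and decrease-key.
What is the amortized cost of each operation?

The 70-ary heap has height O(log_70 n). Insert sifts up: O(log_70 n). Find-min reads the root: O(1). Extract-min sifts down comparing 70 children per level: O(70 * log_70 n). Decrease-key sifts up: O(log_70 n).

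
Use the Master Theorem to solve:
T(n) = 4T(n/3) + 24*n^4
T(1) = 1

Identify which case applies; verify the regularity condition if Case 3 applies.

a=4, b=3, f(n)=24*n^4.
log_3(4) = 1.262 < 4.
f(n) = Omega(n^(1.262+epsilon)) for some epsilon > 0, so Case 3 is the candidate.
Regularity: a*f(n/b) = 4*24*(n/3)^4 = (4/81)*24*n^4 <= c*f(n) with c = 4/81 < 1. Satisfied.
Case 3: T(n) = Theta(n^4).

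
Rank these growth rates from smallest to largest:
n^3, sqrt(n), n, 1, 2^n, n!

Ordered by growth rate: 1 < sqrt(n) < n < n^3 < 2^n < n!.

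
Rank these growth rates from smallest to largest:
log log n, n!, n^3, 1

Ordered by growth rate: 1 < log log n < n^3 < n!.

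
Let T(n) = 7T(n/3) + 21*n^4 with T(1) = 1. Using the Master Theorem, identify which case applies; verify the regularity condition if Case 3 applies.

a=7, b=3, f(n)=21*n^4.
log_3(7) = 1.771 < 4.
f(n) = Omega(n^(1.771+epsilon)) for some epsilon > 0, so Case 3 is the candidate.
Regularity: a*f(n/b) = 7*21*(n/3)^4 = (7/81)*21*n^4 <= c*f(n) with c = 7/81 < 1. Satisfied.
Case 3: T(n) = Theta(n^4).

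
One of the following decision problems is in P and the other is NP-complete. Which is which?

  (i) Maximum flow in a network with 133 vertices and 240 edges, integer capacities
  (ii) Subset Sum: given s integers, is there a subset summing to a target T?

(i) is P: Edmonds-Karp / push-relabel run in polynomial time.
(ii) is NP-complete: one of Karp's 21 NP-complete problems.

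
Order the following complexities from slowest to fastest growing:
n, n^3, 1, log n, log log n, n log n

Ordered by growth rate: 1 < log log n < log n < n < n log n < n^3.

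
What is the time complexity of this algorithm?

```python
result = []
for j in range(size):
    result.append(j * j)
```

Time complexity: O(n).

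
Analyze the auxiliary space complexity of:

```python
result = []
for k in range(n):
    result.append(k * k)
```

Space complexity: O(n).
Auxiliary storage grows linearly with the input size n in the worst case.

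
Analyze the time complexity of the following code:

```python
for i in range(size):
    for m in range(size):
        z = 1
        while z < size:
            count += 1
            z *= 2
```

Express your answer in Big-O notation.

Time complexity: O(n^2 log n).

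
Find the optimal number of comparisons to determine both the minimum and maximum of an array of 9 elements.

Naive approach: 16 comparisons (8 for max + 8 for min).
Optimal: Compare elements in pairs first (floor(n/2) = 4 comparisons), then find max among winners and min among losers (4 comparisons each).
Total: ceil(3n/2) - 2 = 12 comparisons. An adversary argument shows this is also a lower bound.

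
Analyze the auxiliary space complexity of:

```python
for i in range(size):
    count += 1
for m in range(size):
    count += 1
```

Space complexity: O(1).
Only a constant amount of auxiliary storage is used; nothing grows with n.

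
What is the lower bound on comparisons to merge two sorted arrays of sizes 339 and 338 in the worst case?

Adversary: with |339 - 338| <= 1 the inputs can be fully interleaved so that every adjacent pair in the merged output comes from different arrays. Then each of the 676 adjacent pairs must be directly compared, or the algorithm cannot determine their relative order. Standard merge meets this bound.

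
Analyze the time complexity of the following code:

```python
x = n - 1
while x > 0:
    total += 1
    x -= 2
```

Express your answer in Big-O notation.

Time complexity: O(n).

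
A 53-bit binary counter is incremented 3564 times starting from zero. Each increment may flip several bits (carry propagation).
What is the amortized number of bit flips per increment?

Bit i flips on every 2^i-th increment, so over 3564 increments bit i flips floor(3564/2^i) times. Summing over i: total flips < 2 * 3564. Amortized: < 2 = O(1) per increment.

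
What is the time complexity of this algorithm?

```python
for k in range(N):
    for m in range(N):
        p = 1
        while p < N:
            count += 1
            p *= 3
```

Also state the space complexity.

Time complexity: O(n^2 log n).
Space complexity: O(1).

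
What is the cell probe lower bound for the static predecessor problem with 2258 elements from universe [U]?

The Patrascu-Thorup lower bound shows any data structure on n = 2258 elements using O(n * polylog(n)) space requires Omega(log log U) query time. van Emde Boas trees achieve O(log log U) with O(U) space.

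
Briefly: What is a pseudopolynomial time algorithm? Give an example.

A pseudopolynomial algorithm runs in time polynomial in the numeric value of the input, but exponential in the input length. The dynamic programming solution for Subset Sum runs in O(n*W) where W is the target sum. This is pseudopolynomial because W can be exponential in the number of bits to represent it.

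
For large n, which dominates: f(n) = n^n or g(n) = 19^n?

f(n) = n^n grows faster: n^n / 19^n = (n/19)^n -> infinity once n > 19.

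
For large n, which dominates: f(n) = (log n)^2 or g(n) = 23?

f(n) = (log n)^2 grows faster: any unbounded function dominates a constant.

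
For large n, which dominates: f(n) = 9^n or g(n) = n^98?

f(n) = 9^n grows faster: any exponential with base > 1 dominates every polynomial.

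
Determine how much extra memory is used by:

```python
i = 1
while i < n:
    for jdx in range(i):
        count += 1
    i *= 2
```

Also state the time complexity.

Space complexity: O(1).
Only a constant amount of auxiliary storage is used; nothing grows with n.
Time complexity: O(n).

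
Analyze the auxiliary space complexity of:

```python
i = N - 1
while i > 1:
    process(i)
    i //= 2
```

Space complexity: O(1).
Only a constant amount of auxiliary storage is used; nothing grows with n.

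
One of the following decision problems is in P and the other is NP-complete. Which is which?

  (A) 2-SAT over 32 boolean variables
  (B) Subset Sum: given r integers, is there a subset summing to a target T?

(A) is P: 2-SAT is solvable in linear time via implication-graph SCCs.
(B) is NP-complete: one of Karp's 21 NP-complete problems.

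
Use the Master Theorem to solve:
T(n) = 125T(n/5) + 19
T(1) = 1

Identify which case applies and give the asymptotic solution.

a=125, b=5, f(n)=19.
log_5(125) = 3 > 0.
Since f(n) = O(n^0) is polynomially smaller than n^3, Case 1 applies.
T(n) = Theta(n^3).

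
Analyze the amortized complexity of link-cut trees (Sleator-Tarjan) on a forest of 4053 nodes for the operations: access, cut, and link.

Link-cut trees represent the forest using splay trees over preferred paths. With potential Phi = sum over nodes of log(size of virtual subtree), each access on 4053 nodes is O(log 4053) = O(log n) amortized by the splay-tree access lemma. Cut and link are O(1) plus one access.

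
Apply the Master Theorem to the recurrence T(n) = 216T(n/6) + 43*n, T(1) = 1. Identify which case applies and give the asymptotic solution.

a=216, b=6, f(n)=43*n.
log_6(216) = 3 > 1.
Since f(n) = O(n^1) is polynomially smaller than n^3, Case 1 applies.
T(n) = Theta(n^3).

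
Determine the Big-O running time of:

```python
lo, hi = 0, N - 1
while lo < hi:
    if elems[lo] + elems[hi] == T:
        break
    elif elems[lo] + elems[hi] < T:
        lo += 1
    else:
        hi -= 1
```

Time complexity: O(n).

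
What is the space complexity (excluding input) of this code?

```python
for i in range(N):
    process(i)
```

Space complexity: O(1).
Only a constant amount of auxiliary storage is used; nothing grows with n.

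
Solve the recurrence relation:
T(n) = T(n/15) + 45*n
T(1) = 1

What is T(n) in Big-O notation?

Geometric series: 45*n*(1 + 1/15 + 1/15^2 + ...) = O(n). T(n) = O(n).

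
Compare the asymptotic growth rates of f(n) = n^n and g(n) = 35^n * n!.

g(n) = 35^n * n! grows faster: by Stirling n! ~ sqrt(2 pi n)(n/e)^n, so 35^n n! / n^n ~ (35/e)^n sqrt(2 pi n) -> infinity since 35/e > 1.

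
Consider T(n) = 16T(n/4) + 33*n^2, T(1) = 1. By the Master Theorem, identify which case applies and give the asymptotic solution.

a=16, b=4, f(n)=33*n^2.
log_4(16) = 2, so n^(log_b(a)) = n^2.
f(n) = Theta(n^2), so Case 2 applies.
T(n) = Theta(n^2 log n).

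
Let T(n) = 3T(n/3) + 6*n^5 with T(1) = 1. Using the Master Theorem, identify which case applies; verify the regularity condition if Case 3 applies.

a=3, b=3, f(n)=6*n^5.
log_3(3) = 1 < 5.
f(n) = Omega(n^(1+epsilon)) for some epsilon > 0, so Case 3 is the candidate.
Regularity: a*f(n/b) = 3*6*(n/3)^5 = (3/243)*6*n^5 <= c*f(n) with c = 3/243 < 1. Satisfied.
Case 3: T(n) = Theta(n^5).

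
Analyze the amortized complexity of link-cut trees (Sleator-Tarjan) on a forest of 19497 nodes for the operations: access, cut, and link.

Link-cut trees represent the forest using splay trees over preferred paths. With potential Phi = sum over nodes of log(size of virtual subtree), each access on 19497 nodes is O(log 19497) = O(log n) amortized by the splay-tree access lemma. Cut and link are O(1) plus one access.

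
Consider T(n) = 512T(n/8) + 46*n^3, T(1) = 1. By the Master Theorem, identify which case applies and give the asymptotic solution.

a=512, b=8, f(n)=46*n^3.
log_8(512) = 3, so n^(log_b(a)) = n^3.
f(n) = Theta(n^3), so Case 2 applies.
T(n) = Theta(n^3 log n).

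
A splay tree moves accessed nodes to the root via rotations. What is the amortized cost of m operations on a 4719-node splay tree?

Using a potential function Phi = sum of log(size of subtree) for each node, each splay operation has amortized cost O(log n) where n = 4719. Bad individual operations (O(n)) are offset by decreased potential.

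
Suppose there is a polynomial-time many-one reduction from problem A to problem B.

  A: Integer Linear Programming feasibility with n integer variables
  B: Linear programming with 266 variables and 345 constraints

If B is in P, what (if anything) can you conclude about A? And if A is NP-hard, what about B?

A poly-time reduction A <=_p B means any A-instance can be transformed to a B-instance in poly time.
If B is in P: compose the reduction with B's poly-time algorithm to solve A in poly time, so A is in P.
If A is NP-hard: every NP problem reduces to A, which reduces to B; composing reductions, every NP problem reduces to B, so B is NP-hard.
(Here in fact A is NP-complete and B is in P, so no such reduction is known -- its existence would imply P = NP; the analysis concerns only what the assumed reduction would or would not let you conclude.)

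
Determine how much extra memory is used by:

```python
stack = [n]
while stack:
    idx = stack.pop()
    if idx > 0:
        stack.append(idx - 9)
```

Space complexity: O(1).
Only a constant amount of auxiliary storage is used; nothing grows with n.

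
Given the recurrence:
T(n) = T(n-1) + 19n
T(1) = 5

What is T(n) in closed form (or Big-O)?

Unrolling: T(n) = 5 + 19*(2 + 3 + ... + n) = 5 + 19*(n(n+1)/2 - 1) = O(n^2).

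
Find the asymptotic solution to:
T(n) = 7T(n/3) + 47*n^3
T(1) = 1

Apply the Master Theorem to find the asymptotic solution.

a=7, b=3, f(n)=47*n^3. log_3(7) = 1.771 < 3. Case 3: T(n) = O(n^3).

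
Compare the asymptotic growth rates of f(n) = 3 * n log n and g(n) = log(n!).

f(n) = 3 * n log n and g(n) = log(n!) are Theta of each other: Stirling: log(n!) = n log n - n + O(log n) = Theta(n log n); the constant 3 doesn't change the Theta class.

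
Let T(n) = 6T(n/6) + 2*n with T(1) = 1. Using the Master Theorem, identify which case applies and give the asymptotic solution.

a=6, b=6, f(n)=2*n.
log_6(6) = 1, so n^(log_b(a)) = n.
f(n) = Theta(n), so Case 2 applies.
T(n) = Theta(n log n).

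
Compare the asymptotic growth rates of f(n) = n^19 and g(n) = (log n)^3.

f(n) = n^19 grows faster: any positive polynomial dominates any polylog.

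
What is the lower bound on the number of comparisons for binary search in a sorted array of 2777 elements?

With 2777 possible positions, we need at least ceil(log_2(2777)) = 12 comparisons. Each comparison splits the remaining candidates by at most half.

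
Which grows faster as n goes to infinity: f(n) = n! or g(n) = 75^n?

f(n) = n! grows faster: n!/75^n -> infinity by Stirling.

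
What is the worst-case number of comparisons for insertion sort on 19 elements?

Insertion sort on reverse-sorted input: 1 + 2 + ... + (19-1) = 171 comparisons.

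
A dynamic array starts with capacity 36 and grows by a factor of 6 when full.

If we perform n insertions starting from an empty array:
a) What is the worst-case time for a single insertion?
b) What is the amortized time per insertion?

(a) Worst-case single insertion: O(n) -- when the array is full at capacity c, the resize copies all c elements, and c can be Theta(n).
(b) Resizes happen at sizes 36, 216, 1296, ... Total copy cost for n insertions: 36 + 216 + ... = O(n) (geometric series with ratio 1/6). Amortized cost per insertion: O(n)/n = O(1).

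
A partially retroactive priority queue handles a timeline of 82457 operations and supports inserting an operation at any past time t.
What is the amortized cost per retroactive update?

Partially retroactive priority queues (Demaine-Iacono-Langerman) allow updates at past times with queries only at the present. With a balanced BST over the m = 82457 timeline events tracking bridges, each retroactive insert or delete is O(log m) amortized.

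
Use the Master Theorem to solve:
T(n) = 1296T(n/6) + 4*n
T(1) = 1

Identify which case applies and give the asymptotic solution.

a=1296, b=6, f(n)=4*n.
log_6(1296) = 4 > 1.
Since f(n) = O(n^1) is polynomially smaller than n^4, Case 1 applies.
T(n) = Theta(n^4).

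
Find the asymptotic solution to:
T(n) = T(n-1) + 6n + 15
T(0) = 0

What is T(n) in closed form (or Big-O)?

Dominant term in sum is 6*sum(i, i=1..n) = 6*n*(n+1)/2 = O(n^2).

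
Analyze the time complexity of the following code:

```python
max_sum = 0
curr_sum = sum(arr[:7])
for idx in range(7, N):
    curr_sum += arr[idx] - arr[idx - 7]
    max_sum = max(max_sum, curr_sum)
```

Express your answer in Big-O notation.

Time complexity: O(n).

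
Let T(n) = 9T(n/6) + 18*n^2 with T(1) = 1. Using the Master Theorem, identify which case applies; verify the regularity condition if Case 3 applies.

a=9, b=6, f(n)=18*n^2.
log_6(9) = 1.226 < 2.
f(n) = Omega(n^(1.226+epsilon)) for some epsilon > 0, so Case 3 is the candidate.
Regularity: a*f(n/b) = 9*18*(n/6)^2 = (9/36)*18*n^2 <= c*f(n) with c = 9/36 < 1. Satisfied.
Case 3: T(n) = Theta(n^2).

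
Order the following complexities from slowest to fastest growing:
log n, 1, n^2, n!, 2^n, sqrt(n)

Ordered by growth rate: 1 < log n < sqrt(n) < n^2 < 2^n < n!.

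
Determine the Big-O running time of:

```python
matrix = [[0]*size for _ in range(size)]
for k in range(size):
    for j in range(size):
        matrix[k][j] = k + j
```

Time complexity: O(n^2).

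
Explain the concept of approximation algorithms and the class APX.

An approximation algorithm finds solutions within a guaranteed factor of optimal in polynomial time. APX is the class of optimization problems with constant-factor polynomial-time approximation algorithms. Vertex Cover is in APX (2-approximation). Unless P = NP, TSP has no constant-factor approximation, but Metric TSP has a 3/2-approximation.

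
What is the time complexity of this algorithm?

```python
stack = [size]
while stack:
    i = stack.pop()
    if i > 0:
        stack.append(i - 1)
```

Time complexity: O(n).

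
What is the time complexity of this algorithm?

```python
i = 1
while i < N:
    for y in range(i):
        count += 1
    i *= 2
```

Time complexity: O(n).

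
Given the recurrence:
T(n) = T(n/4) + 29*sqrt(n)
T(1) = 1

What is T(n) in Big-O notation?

Each level contributes sqrt(n/4^k). Geometric series with ratio 1/sqrt(4) < 1 sums to O(sqrt(n)).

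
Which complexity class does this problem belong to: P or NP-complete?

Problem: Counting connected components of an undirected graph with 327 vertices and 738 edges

This problem is in P: BFS/DFS visits each vertex and edge once: O(V+E).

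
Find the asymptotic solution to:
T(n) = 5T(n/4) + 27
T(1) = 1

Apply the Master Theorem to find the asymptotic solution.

a=5, b=4, f(n)=27. log_4(5) = 1.161. Case 1 of Master Theorem: T(n) = O(n^1.161).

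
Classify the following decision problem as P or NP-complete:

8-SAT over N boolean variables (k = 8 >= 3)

This problem is NP-complete: 3-SAT is NP-complete (Cook-Levin); k-SAT for k>=3 reduces from 3-SAT.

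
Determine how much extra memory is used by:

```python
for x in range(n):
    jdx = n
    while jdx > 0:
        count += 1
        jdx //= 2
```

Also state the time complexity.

Space complexity: O(1).
Only a constant amount of auxiliary storage is used; nothing grows with n.
Time complexity: O(n log n).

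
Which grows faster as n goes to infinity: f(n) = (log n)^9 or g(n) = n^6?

g(n) = n^6 grows faster: any positive polynomial dominates any polylog.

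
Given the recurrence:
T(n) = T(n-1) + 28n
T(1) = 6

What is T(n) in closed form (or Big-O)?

Unrolling: T(n) = 6 + 28*(2 + 3 + ... + n) = 6 + 28*(n(n+1)/2 - 1) = O(n^2).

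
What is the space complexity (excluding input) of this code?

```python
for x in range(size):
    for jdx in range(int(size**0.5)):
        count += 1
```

Space complexity: O(1).
Only a constant amount of auxiliary storage is used; nothing grows with n.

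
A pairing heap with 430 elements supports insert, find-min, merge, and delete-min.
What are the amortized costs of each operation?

Pairing heaps are self-adjusting heap-ordered trees. Insert and merge link two roots: O(1). Find-min reads the root: O(1). Delete-min removes the root, then pairs children in two passes; amortized cost is O(log 430) = O(log n).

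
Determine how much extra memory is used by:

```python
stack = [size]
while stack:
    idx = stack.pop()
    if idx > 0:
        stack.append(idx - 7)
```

Space complexity: O(1).
Only a constant amount of auxiliary storage is used; nothing grows with n.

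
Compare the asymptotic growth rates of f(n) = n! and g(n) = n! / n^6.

f(n) = n! grows faster: the ratio n!/(n!/n^6) = n^6 -> infinity.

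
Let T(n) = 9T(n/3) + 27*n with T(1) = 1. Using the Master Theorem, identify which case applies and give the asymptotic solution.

a=9, b=3, f(n)=27*n.
log_3(9) = 2 > 1.
Since f(n) = O(n^1) is polynomially smaller than n^2, Case 1 applies.
T(n) = Theta(n^2).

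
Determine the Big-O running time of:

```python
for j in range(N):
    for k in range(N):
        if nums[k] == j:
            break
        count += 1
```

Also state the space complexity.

Time complexity: O(n^2).
Space complexity: O(1).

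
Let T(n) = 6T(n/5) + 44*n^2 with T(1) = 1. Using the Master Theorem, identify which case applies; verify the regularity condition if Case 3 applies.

a=6, b=5, f(n)=44*n^2.
log_5(6) = 1.113 < 2.
f(n) = Omega(n^(1.113+epsilon)) for some epsilon > 0, so Case 3 is the candidate.
Regularity: a*f(n/b) = 6*44*(n/5)^2 = (6/25)*44*n^2 <= c*f(n) with c = 6/25 < 1. Satisfied.
Case 3: T(n) = Theta(n^2).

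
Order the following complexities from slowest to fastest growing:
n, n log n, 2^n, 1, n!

Ordered by growth rate: 1 < n < n log n < 2^n < n!.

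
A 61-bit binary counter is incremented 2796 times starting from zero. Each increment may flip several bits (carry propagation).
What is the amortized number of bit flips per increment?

Bit i flips on every 2^i-th increment, so over 2796 increments bit i flips floor(2796/2^i) times. Summing over i: total flips < 2 * 2796. Amortized: < 2 = O(1) per increment.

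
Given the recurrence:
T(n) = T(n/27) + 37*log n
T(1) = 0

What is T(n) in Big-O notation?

Each of the log_27(n) levels adds O(log n). T(n) = O(log^2 n).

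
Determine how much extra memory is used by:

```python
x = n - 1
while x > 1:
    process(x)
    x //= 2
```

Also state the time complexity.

Space complexity: O(1).
Only a constant amount of auxiliary storage is used; nothing grows with n.
Time complexity: O(log n).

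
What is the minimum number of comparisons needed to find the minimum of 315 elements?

Finding the minimum requires 314 comparisons, identical reasoning to finding the maximum. Each comparison eliminates one candidate.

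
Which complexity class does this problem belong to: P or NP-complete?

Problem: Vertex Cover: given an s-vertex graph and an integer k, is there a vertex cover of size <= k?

This problem is NP-complete: one of Karp's 21 NP-complete problems (with k part of the input; for any fixed constant k it is in P).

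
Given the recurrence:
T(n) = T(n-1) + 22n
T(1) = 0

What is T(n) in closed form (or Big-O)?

Unrolling: T(n) = 0 + 22*(2 + 3 + ... + n) = 0 + 22*(n(n+1)/2 - 1) = O(n^2).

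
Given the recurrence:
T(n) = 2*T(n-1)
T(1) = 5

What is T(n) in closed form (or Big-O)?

Each step multiplies by 2. T(n) = T(1)*2^(n-1) = 5*2^(n-1).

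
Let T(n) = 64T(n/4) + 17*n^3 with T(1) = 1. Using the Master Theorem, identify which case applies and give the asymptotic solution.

a=64, b=4, f(n)=17*n^3.
log_4(64) = 3, so n^(log_b(a)) = n^3.
f(n) = Theta(n^3), so Case 2 applies.
T(n) = Theta(n^3 log n).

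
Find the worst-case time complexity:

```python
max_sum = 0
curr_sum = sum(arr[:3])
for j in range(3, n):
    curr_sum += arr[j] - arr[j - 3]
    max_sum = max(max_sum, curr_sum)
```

Time complexity: O(n).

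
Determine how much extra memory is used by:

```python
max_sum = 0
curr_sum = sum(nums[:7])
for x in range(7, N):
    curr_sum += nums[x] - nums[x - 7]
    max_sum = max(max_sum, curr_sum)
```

Space complexity: O(1).
Only a constant amount of auxiliary storage is used; nothing grows with n.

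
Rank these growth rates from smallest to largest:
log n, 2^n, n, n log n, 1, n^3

Ordered by growth rate: 1 < log n < n < n log n < n^3 < 2^n.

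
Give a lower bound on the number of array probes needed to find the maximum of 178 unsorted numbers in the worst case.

Adversary: any unprobed cell could hold a value larger than everything seen so far. If fewer than 178 cells are probed, the adversary places the max in an unprobed cell. So all 178 cells must be examined; together with 178-1 comparisons this is tight.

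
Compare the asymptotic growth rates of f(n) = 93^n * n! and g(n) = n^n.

f(n) = 93^n * n! grows faster: by Stirling n! ~ sqrt(2 pi n)(n/e)^n, so 93^n n! / n^n ~ (93/e)^n sqrt(2 pi n) -> infinity since 93/e > 1.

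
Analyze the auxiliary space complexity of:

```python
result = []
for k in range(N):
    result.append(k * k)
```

Space complexity: O(n).
Auxiliary storage grows linearly with the input size n in the worst case.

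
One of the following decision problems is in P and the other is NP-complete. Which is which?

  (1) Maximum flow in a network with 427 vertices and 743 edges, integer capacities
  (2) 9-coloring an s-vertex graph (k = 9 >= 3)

(1) is P: Edmonds-Karp / push-relabel run in polynomial time.
(2) is NP-complete: graph k-coloring for k>=3 is NP-complete by reduction from 3-SAT.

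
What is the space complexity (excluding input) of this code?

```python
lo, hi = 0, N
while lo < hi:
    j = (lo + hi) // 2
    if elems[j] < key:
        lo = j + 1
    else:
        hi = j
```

Space complexity: O(1).
Only a constant amount of auxiliary storage is used; nothing grows with n.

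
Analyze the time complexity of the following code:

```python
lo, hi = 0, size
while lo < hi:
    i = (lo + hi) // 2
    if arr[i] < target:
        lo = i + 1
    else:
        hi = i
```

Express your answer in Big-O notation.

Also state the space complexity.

Time complexity: O(log n).
Space complexity: O(1).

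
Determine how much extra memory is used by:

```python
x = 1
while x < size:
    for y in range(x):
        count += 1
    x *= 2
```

Space complexity: O(1).
Only a constant amount of auxiliary storage is used; nothing grows with n.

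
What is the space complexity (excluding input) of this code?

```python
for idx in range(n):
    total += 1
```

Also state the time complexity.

Space complexity: O(1).
Only a constant amount of auxiliary storage is used; nothing grows with n.
Time complexity: O(n).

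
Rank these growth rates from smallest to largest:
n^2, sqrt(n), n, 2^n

Ordered by growth rate: sqrt(n) < n < n^2 < 2^n.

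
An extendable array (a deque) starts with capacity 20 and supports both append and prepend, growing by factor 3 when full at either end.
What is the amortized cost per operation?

Growth at either end copies all elements; capacities form a geometric sequence with ratio 3, so total copy cost over n operations is O(n) (two geometric series). Amortized O(1).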